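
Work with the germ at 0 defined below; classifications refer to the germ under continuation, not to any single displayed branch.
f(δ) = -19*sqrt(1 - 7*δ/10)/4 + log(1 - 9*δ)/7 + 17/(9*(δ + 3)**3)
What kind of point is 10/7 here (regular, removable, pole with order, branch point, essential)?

The point is an algebraic (square-root) branch point.

The term (-19/4)*sqrt(1 - δ/(10/7)) has argument 1 - 10/7/(10/7) = 0 at 10/7: a square-root (algebraic, two-sheeted) branch point; the remaining terms are analytic or single-valued there.


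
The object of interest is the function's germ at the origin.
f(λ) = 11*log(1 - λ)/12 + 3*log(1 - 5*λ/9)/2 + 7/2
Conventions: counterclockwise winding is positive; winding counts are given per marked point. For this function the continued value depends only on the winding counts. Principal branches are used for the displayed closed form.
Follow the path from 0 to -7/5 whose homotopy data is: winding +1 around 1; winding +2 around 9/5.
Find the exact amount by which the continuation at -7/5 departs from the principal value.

Continued minus principal equals (47/6)*pi*i.

The rational part is single-valued and drops out of the difference; each branch term changes only by its own monodromy.
(3/2)*log(1 - λ/(9/5)): each positive loop around 9/5 adds 2*pi*i to the log, so winding +2 contributes (3/2)*(2)*2*pi*i = (6)*pi*i.
(11/12)*log(1 - λ/(1)): each positive loop around 1 adds 2*pi*i to the log, so winding +1 contributes (11/12)*(1)*2*pi*i = (11/6)*pi*i.
Summing the contributions at λ = -7/5 gives (47/6)*pi*i.


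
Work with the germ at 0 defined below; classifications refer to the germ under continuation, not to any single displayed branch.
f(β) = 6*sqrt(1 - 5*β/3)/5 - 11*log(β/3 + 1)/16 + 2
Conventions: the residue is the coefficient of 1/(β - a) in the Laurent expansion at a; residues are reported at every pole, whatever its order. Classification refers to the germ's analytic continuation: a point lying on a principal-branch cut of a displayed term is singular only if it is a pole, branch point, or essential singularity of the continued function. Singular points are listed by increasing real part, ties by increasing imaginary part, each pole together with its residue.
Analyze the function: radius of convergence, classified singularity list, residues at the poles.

Branch term (-11/16)*log(1 - β/(-3)): its argument vanishes at β = -3, a logarithmic branch point, modulus 3.
Branch term (6/5)*sqrt(1 - β/(3/5)): its argument vanishes at β = 3/5, a square-root branch point, modulus 3/5.
The radius of convergence is the smallest modulus among the singular points: 3/5.
List the singular points by increasing real part (a conjugate pair: the negative imaginary part first).

Radius of convergence at 0: 3/5.
At -3: a logarithmic branch point.
At 3/5: an algebraic (square-root) branch point.


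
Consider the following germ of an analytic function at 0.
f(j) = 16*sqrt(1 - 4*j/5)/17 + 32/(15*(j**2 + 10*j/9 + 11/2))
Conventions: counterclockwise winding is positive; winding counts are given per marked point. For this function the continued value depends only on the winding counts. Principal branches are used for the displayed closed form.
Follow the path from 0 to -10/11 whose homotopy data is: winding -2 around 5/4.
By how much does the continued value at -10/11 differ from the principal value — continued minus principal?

The rational part is single-valued and drops out of the difference; each branch term changes only by its own monodromy.
(16/17)*sqrt(1 - j/(5/4)): winding -2 is even, the square root returns to the same sheet, contribution 0.
Summing the contributions at j = -10/11 gives 0.

Continued minus principal equals 0.


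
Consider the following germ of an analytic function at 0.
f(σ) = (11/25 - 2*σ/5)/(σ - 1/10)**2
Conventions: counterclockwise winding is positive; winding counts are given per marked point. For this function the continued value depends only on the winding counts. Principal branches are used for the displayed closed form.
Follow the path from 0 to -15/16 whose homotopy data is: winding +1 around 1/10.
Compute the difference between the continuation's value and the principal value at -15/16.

Continued minus principal equals 0.

The function is rational, hence single-valued: continuing it around any pole returns the same value, so the difference is 0.


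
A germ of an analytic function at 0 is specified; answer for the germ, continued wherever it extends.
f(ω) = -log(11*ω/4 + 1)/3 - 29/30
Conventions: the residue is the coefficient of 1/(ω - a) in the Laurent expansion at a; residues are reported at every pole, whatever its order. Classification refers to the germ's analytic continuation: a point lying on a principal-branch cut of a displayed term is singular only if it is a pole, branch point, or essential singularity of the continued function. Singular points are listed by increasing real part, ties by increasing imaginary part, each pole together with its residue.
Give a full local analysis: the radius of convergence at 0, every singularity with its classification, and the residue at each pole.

Radius of convergence at 0: 4/11.
At -4/11: a logarithmic branch point.

Branch term (-1/3)*log(1 - ω/(-4/11)): its argument vanishes at ω = -4/11, a logarithmic branch point, modulus 4/11.
The radius of convergence is the smallest modulus among the singular points: 4/11.


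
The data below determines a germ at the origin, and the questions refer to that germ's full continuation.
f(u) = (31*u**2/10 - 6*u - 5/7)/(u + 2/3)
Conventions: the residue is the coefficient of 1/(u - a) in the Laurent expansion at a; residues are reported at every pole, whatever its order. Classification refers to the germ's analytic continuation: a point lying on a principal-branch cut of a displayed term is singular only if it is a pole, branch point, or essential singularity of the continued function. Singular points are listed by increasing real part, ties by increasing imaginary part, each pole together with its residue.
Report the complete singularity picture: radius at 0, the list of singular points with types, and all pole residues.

Radius of convergence at 0: 2/3.
At -2/3: a pole of order 1; residue 1469/315.

Denominator factor (u + 2/3): pole of order 1 at -2/3, modulus 2/3.
The radius of convergence is the smallest modulus among the singular points: 2/3.
At the order-1 pole -2/3 set g(u) = (u - (-2/3))*f(u) = 31*u**2/10 - 6*u - 5/7.
Simple pole: residue = g(a) at a = -2/3, which is 1469/315.


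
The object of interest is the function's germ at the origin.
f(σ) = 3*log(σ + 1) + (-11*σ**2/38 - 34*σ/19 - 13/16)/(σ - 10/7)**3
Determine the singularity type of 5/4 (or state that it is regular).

The point is a regular point.

Denominator factors: σ - 10/7 = -5/28 at σ = 5/4 — none vanishes.
Branch term log(1 - σ/(-1)): argument at 5/4 is 9/4, nonzero, so 5/4 is not its branch point (a point on a principal cut is still regular for the continued germ).
So the germ continues analytically to 5/4.


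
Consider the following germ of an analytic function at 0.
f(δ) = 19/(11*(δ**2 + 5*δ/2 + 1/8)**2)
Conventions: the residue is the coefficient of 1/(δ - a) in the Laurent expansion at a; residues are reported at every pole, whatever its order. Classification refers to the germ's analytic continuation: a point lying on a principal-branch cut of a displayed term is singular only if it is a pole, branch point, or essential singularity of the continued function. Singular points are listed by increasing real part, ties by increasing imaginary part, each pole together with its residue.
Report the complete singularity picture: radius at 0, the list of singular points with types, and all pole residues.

Radius of convergence at 0: 5/4 - (1/4)*sqrt(23).
At -5/4 - (1/4)*sqrt(23): a pole of order 2; residue (304/5819)*sqrt(23).
At -5/4 + (1/4)*sqrt(23): a pole of order 2; residue -(304/5819)*sqrt(23).

Denominator factor (δ**2 + 5*δ/2 + 1/8)^2: discriminant 23/4, real irrational roots -5/4 + (1/4)*sqrt(23) and -5/4 - (1/4)*sqrt(23); poles of order 2, moduli 5/4 - (1/4)*sqrt(23) and 5/4 + (1/4)*sqrt(23).
The radius of convergence is the smallest modulus among the singular points: 5/4 - (1/4)*sqrt(23).
The factor δ**2 + 5*δ/2 + 1/8 splits as (δ - a)(δ - a') with a = -5/4 - (1/4)*sqrt(23), a' = -5/4 + (1/4)*sqrt(23). At the order-2 pole a set g(δ) = (δ - a)^2*f(δ) = [19/11] / (δ - a')^2.
Order-2 pole: residue = g'(a); g'(-5/4 - (1/4)*sqrt(23)) = (304/5819)*sqrt(23), so the residue is (304/5819)*sqrt(23).
The factor δ**2 + 5*δ/2 + 1/8 splits as (δ - a)(δ - a') with a = -5/4 + (1/4)*sqrt(23), a' = -5/4 - (1/4)*sqrt(23). At the order-2 pole a set g(δ) = (δ - a)^2*f(δ) = [19/11] / (δ - a')^2.
Order-2 pole: residue = g'(a); g'(-5/4 + (1/4)*sqrt(23)) = -(304/5819)*sqrt(23), so the residue is -(304/5819)*sqrt(23).
List the singular points by increasing real part (a conjugate pair: the negative imaginary part first).


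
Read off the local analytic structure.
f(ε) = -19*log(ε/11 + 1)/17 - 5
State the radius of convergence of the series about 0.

Branch term (-19/17)*log(1 - ε/(-11)): its argument vanishes at ε = -11, a logarithmic branch point, modulus 11.
The radius of convergence is the smallest modulus among the singular points: 11.

The radius of convergence is 11.


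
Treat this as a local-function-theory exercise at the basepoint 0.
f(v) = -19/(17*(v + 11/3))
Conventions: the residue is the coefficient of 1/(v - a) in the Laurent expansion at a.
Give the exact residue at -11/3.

The residue is -19/17.

At the order-1 pole -11/3 set g(v) = (v - (-11/3))*f(v) = -19/17.
Simple pole: residue = g(a) at a = -11/3, which is -19/17.


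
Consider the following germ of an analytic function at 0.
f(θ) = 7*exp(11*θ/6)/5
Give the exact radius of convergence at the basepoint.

The radius of convergence is infinite.

The factor exp(11*θ/6) is entire and contributes no finite singular point.
The polynomial part has no poles.
No finite singular points: the Taylor series at 0 converges everywhere.


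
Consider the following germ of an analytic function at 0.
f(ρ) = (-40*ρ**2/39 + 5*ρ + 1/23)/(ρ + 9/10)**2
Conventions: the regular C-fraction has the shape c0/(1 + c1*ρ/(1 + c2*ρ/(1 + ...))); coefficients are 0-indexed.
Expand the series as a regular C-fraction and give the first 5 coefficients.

The regular C-fraction coefficients are [100/1863, -1015/9, 2736593/23751, -999697924/64996820343, -560280/2736593].

Taylor coefficients (expand at 0): a_0 = 100/1863, a_1 = 101500/16767, a_2 = -9668000/653913, a_3 = 448130000/17655651, a_4 = -6062200000/158900859.
c0 = a_0 = 100/1863. Peel one level at a time: if S = 1 + c*ρ/S' with S'(0) = 1, then c is the ρ-coefficient of S and S' = c*ρ/(S - 1).
S_1 = c0/f = 1 + (-1015/9)*ρ + (13682965/1053)*ρ^2 + ...; c1 = -1015/9.
S_2 = c1*ρ/(S_1 - 1) = 1 + (2736593/23751)*ρ + (999697924/564110001)*ρ^2 + ...; c2 = 2736593/23751.
S_3 = c2*ρ/(S_2 - 1) = 1 + (-999697924/64996820343)*ρ + (-919722090080/292068708658311)*ρ^2 + ...; c3 = -999697924/64996820343.
S_4 = c3*ρ/(S_3 - 1) = 1 + (-560280/2736593)*ρ + ...; c4 = -560280/2736593.


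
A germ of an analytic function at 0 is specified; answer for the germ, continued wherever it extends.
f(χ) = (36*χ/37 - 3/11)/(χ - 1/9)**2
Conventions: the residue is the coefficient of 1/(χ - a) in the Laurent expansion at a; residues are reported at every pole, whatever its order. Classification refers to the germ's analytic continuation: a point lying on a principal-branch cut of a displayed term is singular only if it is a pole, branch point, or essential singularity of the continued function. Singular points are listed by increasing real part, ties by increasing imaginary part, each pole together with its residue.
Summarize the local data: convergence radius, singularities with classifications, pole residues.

Denominator factor (χ - 1/9)^2: pole of order 2 at 1/9, modulus 1/9.
The radius of convergence is the smallest modulus among the singular points: 1/9.
At the order-2 pole 1/9 set g(χ) = (χ - (1/9))^2*f(χ) = 36*χ/37 - 3/11.
Order-2 pole: residue = g'(a); g'(1/9) = 36/37, so the residue is 36/37.

Radius of convergence at 0: 1/9.
At 1/9: a pole of order 2; residue 36/37.


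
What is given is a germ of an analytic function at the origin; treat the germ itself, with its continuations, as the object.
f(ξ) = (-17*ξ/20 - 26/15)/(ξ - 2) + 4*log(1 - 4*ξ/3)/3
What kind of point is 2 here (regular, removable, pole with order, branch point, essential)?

The denominator factor ξ - 2 vanishes at 2 and appears to the power 1; the numerator there equals -103/30, nonzero, and no other factor vanishes.
The branch terms are analytic at this point.
Hence a pole whose order is the multiplicity, 1.

The point is a pole of order 1.


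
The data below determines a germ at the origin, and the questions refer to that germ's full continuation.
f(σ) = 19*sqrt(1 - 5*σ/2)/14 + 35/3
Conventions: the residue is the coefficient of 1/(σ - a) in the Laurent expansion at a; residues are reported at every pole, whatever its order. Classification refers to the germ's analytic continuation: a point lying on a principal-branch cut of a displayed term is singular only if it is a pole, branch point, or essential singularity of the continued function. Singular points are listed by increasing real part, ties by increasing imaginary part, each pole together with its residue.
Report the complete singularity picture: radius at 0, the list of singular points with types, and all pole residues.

Branch term (19/14)*sqrt(1 - σ/(2/5)): its argument vanishes at σ = 2/5, a square-root branch point, modulus 2/5.
The radius of convergence is the smallest modulus among the singular points: 2/5.

Radius of convergence at 0: 2/5.
At 2/5: an algebraic (square-root) branch point.


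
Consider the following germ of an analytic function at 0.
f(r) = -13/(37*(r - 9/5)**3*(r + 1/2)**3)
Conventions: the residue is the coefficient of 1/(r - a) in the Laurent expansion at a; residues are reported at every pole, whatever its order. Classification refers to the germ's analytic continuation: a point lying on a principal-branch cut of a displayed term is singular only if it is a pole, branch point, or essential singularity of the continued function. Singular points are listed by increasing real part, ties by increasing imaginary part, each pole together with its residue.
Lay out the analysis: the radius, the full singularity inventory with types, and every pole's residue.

Denominator factor (r - 9/5)^3: pole of order 3 at 9/5, modulus 9/5.
Denominator factor (r + 1/2)^3: pole of order 3 at -1/2, modulus 1/2.
The radius of convergence is the smallest modulus among the singular points: 1/2.
At the order-3 pole -1/2 set g(r) = (r - (-1/2))^3*f(r) = -13/(37*(r - 9/5)**3).
Order-3 pole: residue = g''(a)/2; g''(-1/2) = 15600000/238144691, so the residue is 7800000/238144691.
At the order-3 pole 9/5 set g(r) = (r - (9/5))^3*f(r) = -13/(37*(r + 1/2)**3).
Order-3 pole: residue = g''(a)/2; g''(9/5) = -15600000/238144691, so the residue is -7800000/238144691.
List the singular points by increasing real part (a conjugate pair: the negative imaginary part first).

Radius of convergence at 0: 1/2.
At -1/2: a pole of order 3; residue 7800000/238144691.
At 9/5: a pole of order 3; residue -7800000/238144691.


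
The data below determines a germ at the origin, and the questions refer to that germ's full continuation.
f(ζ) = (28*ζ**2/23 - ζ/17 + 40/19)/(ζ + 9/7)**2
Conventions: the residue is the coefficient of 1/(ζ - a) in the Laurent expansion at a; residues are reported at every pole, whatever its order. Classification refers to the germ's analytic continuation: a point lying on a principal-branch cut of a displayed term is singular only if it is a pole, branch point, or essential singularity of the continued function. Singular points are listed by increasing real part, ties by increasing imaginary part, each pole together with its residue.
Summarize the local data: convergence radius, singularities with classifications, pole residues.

Denominator factor (ζ + 9/7)^2: pole of order 2 at -9/7, modulus 9/7.
The radius of convergence is the smallest modulus among the singular points: 9/7.
At the order-2 pole -9/7 set g(ζ) = (ζ - (-9/7))^2*f(ζ) = 28*ζ**2/23 - ζ/17 + 40/19.
Order-2 pole: residue = g'(a); g'(-9/7) = -1247/391, so the residue is -1247/391.

Radius of convergence at 0: 9/7.
At -9/7: a pole of order 2; residue -1247/391.


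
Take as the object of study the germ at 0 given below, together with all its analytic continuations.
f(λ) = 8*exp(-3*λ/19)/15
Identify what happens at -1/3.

The point is a regular point.

There is no denominator, hence no pole anywhere.
The factor exp(-3*λ/19) is entire.
So the germ continues analytically to -1/3.


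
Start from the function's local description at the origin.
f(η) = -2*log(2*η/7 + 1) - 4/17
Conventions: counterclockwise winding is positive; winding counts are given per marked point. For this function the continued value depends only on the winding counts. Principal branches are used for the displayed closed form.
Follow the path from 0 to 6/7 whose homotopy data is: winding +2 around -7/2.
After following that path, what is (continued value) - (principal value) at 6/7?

Continued minus principal equals -(8)*pi*i.

The rational part is single-valued and drops out of the difference; each branch term changes only by its own monodromy.
(-2)*log(1 - η/(-7/2)): each positive loop around -7/2 adds 2*pi*i to the log, so winding +2 contributes (-2)*(2)*2*pi*i = -(8)*pi*i.
Summing the contributions at η = 6/7 gives -(8)*pi*i.


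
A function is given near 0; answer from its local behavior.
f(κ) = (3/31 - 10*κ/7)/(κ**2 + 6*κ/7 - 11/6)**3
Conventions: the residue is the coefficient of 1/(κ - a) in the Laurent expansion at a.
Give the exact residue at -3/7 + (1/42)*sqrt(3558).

The factor κ**2 + 6*κ/7 - 11/6 splits as (κ - a)(κ - a') with a = -3/7 + (1/42)*sqrt(3558), a' = -3/7 - (1/42)*sqrt(3558). At the order-3 pole a set g(κ) = (κ - a)^3*f(κ) = [3/31 - 10*κ/7] / (κ - a')^3.
Order-3 pole: residue = g''(a)/2; g''(-3/7 + (1/42)*sqrt(3558)) = (9974097/12928727134)*sqrt(3558), so the residue is (9974097/25857454268)*sqrt(3558).

The residue is (9974097/25857454268)*sqrt(3558).


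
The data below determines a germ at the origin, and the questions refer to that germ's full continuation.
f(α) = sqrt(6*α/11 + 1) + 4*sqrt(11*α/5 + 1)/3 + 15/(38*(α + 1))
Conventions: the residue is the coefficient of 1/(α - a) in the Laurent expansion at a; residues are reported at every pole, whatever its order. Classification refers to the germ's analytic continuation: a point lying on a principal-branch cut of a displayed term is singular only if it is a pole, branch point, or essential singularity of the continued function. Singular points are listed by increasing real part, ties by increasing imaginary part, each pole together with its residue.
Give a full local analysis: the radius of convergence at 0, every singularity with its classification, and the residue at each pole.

Denominator factor (α + 1): pole of order 1 at -1, modulus 1.
Branch term (4/3)*sqrt(1 - α/(-5/11)): its argument vanishes at α = -5/11, a square-root branch point, modulus 5/11.
Branch term (1)*sqrt(1 - α/(-11/6)): its argument vanishes at α = -11/6, a square-root branch point, modulus 11/6.
The radius of convergence is the smallest modulus among the singular points: 5/11.
The branch terms are analytic at -1 and contribute nothing to the residue; only the rational part matters.
At the order-1 pole -1 set g(α) = (α - (-1))*(rational part) = 15/38.
Simple pole: residue = g(a) at a = -1, which is 15/38.
List the singular points by increasing real part (a conjugate pair: the negative imaginary part first).

Radius of convergence at 0: 5/11.
At -11/6: an algebraic (square-root) branch point.
At -1: a pole of order 1; residue 15/38.
At -5/11: an algebraic (square-root) branch point.


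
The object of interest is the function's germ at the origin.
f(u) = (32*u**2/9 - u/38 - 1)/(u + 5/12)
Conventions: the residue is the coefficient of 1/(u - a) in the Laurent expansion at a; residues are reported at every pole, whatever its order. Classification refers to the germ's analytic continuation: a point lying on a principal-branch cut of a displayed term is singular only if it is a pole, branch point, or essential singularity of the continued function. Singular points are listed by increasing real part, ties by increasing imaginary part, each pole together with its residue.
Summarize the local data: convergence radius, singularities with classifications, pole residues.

Denominator factor (u + 5/12): pole of order 1 at -5/12, modulus 5/12.
The radius of convergence is the smallest modulus among the singular points: 5/12.
At the order-1 pole -5/12 set g(u) = (u - (-5/12))*f(u) = 32*u**2/9 - u/38 - 1.
Simple pole: residue = g(a) at a = -5/12, which is -4577/12312.

Radius of convergence at 0: 5/12.
At -5/12: a pole of order 1; residue -4577/12312.


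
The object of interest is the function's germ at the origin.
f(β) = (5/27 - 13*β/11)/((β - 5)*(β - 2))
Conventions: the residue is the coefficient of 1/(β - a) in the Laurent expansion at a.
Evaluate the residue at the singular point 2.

The residue is 647/891.

At the order-1 pole 2 set g(β) = (β - (2))*f(β) = (5/27 - 13*β/11)/(β - 5).
Simple pole: residue = g(a) at a = 2, which is 647/891.


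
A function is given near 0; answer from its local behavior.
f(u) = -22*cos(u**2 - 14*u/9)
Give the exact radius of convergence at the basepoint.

The factor cos(u**2 - 14*u/9) is entire and contributes no finite singular point.
The polynomial part has no poles.
No finite singular points: the Taylor series at 0 converges everywhere.

The radius of convergence is infinite.


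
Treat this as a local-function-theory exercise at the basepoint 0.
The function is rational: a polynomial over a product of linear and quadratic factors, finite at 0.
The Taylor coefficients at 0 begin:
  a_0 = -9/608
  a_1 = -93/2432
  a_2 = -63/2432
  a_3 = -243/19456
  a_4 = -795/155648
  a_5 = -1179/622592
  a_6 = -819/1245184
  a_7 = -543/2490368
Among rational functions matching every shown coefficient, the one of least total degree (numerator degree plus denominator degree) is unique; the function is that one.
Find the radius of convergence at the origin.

The radius of convergence is 4.

No rational of total degree below 4 reproduces all 8 coefficients; solving the [1/3] Pade equations on them gives f(φ) = (33*φ/19 + 18/19)/(φ - 4)**3, whose expansion matches every shown term.
Denominator factor (φ - 4)^3: pole of order 3 at 4, modulus 4.
The radius of convergence is the smallest modulus among the singular points: 4.


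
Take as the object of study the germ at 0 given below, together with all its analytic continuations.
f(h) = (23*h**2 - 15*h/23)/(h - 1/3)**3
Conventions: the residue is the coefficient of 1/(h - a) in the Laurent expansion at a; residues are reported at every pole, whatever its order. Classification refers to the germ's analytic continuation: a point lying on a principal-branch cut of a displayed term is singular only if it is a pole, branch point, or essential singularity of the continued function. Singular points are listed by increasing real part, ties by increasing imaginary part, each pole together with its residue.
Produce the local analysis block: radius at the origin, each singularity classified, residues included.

Radius of convergence at 0: 1/3.
At 1/3: a pole of order 3; residue 23.

Denominator factor (h - 1/3)^3: pole of order 3 at 1/3, modulus 1/3.
The radius of convergence is the smallest modulus among the singular points: 1/3.
At the order-3 pole 1/3 set g(h) = (h - (1/3))^3*f(h) = 23*h**2 - 15*h/23.
Order-3 pole: residue = g''(a)/2; g''(1/3) = 46, so the residue is 23.


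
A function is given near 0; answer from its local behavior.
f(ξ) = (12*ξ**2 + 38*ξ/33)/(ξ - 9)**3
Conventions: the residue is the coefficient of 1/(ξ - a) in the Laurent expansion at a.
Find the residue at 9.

At the order-3 pole 9 set g(ξ) = (ξ - (9))^3*f(ξ) = 12*ξ**2 + 38*ξ/33.
Order-3 pole: residue = g''(a)/2; g''(9) = 24, so the residue is 12.

The residue is 12.


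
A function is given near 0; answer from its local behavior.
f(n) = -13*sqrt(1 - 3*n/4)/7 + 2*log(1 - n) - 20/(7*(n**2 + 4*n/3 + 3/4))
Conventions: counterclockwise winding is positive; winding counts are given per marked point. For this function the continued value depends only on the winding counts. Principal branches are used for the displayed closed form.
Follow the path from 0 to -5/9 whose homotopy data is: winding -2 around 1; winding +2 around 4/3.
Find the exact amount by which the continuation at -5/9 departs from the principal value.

The rational part is single-valued and drops out of the difference; each branch term changes only by its own monodromy.
(2)*log(1 - n/(1)): each positive loop around 1 adds 2*pi*i to the log, so winding -2 contributes (2)*(-2)*2*pi*i = -(8)*pi*i.
(-13/7)*sqrt(1 - n/(4/3)): winding +2 is even, the square root returns to the same sheet, contribution 0.
Summing the contributions at n = -5/9 gives -(8)*pi*i.

Continued minus principal equals -(8)*pi*i.


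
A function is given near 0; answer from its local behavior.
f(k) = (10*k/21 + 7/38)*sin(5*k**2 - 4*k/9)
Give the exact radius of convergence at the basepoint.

The factor sin(5*k**2 - 4*k/9) is entire and contributes no finite singular point.
The polynomial part has no poles.
No finite singular points: the Taylor series at 0 converges everywhere.

The radius of convergence is infinite.


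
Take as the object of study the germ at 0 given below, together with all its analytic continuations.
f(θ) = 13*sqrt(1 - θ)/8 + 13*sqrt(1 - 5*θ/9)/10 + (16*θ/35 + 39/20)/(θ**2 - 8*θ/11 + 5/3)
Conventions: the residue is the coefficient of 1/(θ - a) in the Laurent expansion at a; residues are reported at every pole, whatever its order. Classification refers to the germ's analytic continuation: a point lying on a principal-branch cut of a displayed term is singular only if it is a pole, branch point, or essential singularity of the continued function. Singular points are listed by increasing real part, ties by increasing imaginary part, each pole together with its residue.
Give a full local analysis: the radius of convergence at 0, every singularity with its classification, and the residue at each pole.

Radius of convergence at 0: 1.
At (4/11) - ((1/33)*sqrt(1671))*i: a pole of order 1; residue (8/35) + ((3259/155960)*sqrt(1671))*i.
At (4/11) + ((1/33)*sqrt(1671))*i: a pole of order 1; residue (8/35) - ((3259/155960)*sqrt(1671))*i.
At 1: an algebraic (square-root) branch point.
At 9/5: an algebraic (square-root) branch point.

Denominator factor (θ**2 - 8*θ/11 + 5/3): discriminant -2228/363, complex-conjugate roots (4/11) + ((1/33)*sqrt(1671))*i and (4/11) - ((1/33)*sqrt(1671))*i; poles of order 1, moduli (1/3)*sqrt(15) and (1/3)*sqrt(15).
Branch term (13/8)*sqrt(1 - θ/(1)): its argument vanishes at θ = 1, a square-root branch point, modulus 1.
Branch term (13/10)*sqrt(1 - θ/(9/5)): its argument vanishes at θ = 9/5, a square-root branch point, modulus 9/5.
The radius of convergence is the smallest modulus among the singular points: 1.
The branch terms are analytic at (4/11) - ((1/33)*sqrt(1671))*i and contribute nothing to the residue; only the rational part matters.
The factor θ**2 - 8*θ/11 + 5/3 splits as (θ - a)(θ - a') with a = (4/11) - ((1/33)*sqrt(1671))*i, a' = (4/11) + ((1/33)*sqrt(1671))*i. At the order-1 pole a set g(θ) = (θ - a)*(rational part) = [16*θ/35 + 39/20] / (θ - a').
Simple pole: residue = g(a) at a = (4/11) - ((1/33)*sqrt(1671))*i, which is (8/35) + ((3259/155960)*sqrt(1671))*i.
The branch terms are analytic at (4/11) + ((1/33)*sqrt(1671))*i and contribute nothing to the residue; only the rational part matters.
The factor θ**2 - 8*θ/11 + 5/3 splits as (θ - a)(θ - a') with a = (4/11) + ((1/33)*sqrt(1671))*i, a' = (4/11) - ((1/33)*sqrt(1671))*i. At the order-1 pole a set g(θ) = (θ - a)*(rational part) = [16*θ/35 + 39/20] / (θ - a').
Simple pole: residue = g(a) at a = (4/11) + ((1/33)*sqrt(1671))*i, which is (8/35) - ((3259/155960)*sqrt(1671))*i.
List the singular points by increasing real part (a conjugate pair: the negative imaginary part first).


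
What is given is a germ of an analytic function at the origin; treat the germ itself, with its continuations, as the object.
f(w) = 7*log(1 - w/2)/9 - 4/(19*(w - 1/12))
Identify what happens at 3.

Denominator factors: w - 1/12 = 35/12 at w = 3 — none vanishes.
Branch term log(1 - w/(2)): argument at 3 is -1/2, nonzero, so 3 is not its branch point (a point on a principal cut is still regular for the continued germ).
So the germ continues analytically to 3.

The point is a regular point.


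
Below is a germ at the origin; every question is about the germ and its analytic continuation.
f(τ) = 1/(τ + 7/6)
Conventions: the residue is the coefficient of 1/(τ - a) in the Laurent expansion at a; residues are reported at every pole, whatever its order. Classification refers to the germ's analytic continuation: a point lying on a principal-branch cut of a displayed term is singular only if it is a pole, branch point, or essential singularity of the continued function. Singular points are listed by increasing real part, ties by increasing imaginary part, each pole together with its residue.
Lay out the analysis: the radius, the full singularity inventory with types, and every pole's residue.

Denominator factor (τ + 7/6): pole of order 1 at -7/6, modulus 7/6.
The radius of convergence is the smallest modulus among the singular points: 7/6.
At the order-1 pole -7/6 set g(τ) = (τ - (-7/6))*f(τ) = 1.
Simple pole: residue = g(a) at a = -7/6, which is 1.

Radius of convergence at 0: 7/6.
At -7/6: a pole of order 1; residue 1.


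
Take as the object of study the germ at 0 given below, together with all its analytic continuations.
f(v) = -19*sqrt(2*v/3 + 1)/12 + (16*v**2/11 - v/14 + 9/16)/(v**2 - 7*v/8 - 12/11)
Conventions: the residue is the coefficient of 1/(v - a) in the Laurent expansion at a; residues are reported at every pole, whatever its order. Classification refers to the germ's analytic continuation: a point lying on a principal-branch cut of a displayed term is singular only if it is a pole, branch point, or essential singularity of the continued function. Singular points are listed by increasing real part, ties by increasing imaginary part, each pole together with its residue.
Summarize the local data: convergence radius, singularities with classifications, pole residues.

Radius of convergence at 0: -7/16 + (1/176)*sqrt(39721).
At -3/2: an algebraic (square-root) branch point.
At 7/16 - (1/176)*sqrt(39721): a pole of order 1; residue 185/308 - (10357/1747724)*sqrt(39721).
At 7/16 + (1/176)*sqrt(39721): a pole of order 1; residue 185/308 + (10357/1747724)*sqrt(39721).

Denominator factor (v**2 - 7*v/8 - 12/11): discriminant 3611/704, real irrational roots 7/16 + (1/176)*sqrt(39721) and 7/16 - (1/176)*sqrt(39721); poles of order 1, moduli 7/16 + (1/176)*sqrt(39721) and -7/16 + (1/176)*sqrt(39721).
Branch term (-19/12)*sqrt(1 - v/(-3/2)): its argument vanishes at v = -3/2, a square-root branch point, modulus 3/2.
The radius of convergence is the smallest modulus among the singular points: -7/16 + (1/176)*sqrt(39721).
The branch term is analytic at 7/16 - (1/176)*sqrt(39721) and contributes nothing to the residue; only the rational part matters.
The factor v**2 - 7*v/8 - 12/11 splits as (v - a)(v - a') with a = 7/16 - (1/176)*sqrt(39721), a' = 7/16 + (1/176)*sqrt(39721). At the order-1 pole a set g(v) = (v - a)*(rational part) = [16*v**2/11 - v/14 + 9/16] / (v - a').
Simple pole: residue = g(a) at a = 7/16 - (1/176)*sqrt(39721), which is 185/308 - (10357/1747724)*sqrt(39721).
The branch term is analytic at 7/16 + (1/176)*sqrt(39721) and contributes nothing to the residue; only the rational part matters.
The factor v**2 - 7*v/8 - 12/11 splits as (v - a)(v - a') with a = 7/16 + (1/176)*sqrt(39721), a' = 7/16 - (1/176)*sqrt(39721). At the order-1 pole a set g(v) = (v - a)*(rational part) = [16*v**2/11 - v/14 + 9/16] / (v - a').
Simple pole: residue = g(a) at a = 7/16 + (1/176)*sqrt(39721), which is 185/308 + (10357/1747724)*sqrt(39721).
List the singular points by increasing real part (a conjugate pair: the negative imaginary part first).


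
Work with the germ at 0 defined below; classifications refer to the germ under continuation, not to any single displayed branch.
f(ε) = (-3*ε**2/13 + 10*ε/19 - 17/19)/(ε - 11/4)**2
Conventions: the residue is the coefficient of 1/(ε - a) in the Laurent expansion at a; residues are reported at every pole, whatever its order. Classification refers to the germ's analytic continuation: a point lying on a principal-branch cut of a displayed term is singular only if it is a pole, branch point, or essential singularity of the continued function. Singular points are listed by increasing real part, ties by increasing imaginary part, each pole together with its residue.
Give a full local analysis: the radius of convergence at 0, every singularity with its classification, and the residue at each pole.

Denominator factor (ε - 11/4)^2: pole of order 2 at 11/4, modulus 11/4.
The radius of convergence is the smallest modulus among the singular points: 11/4.
At the order-2 pole 11/4 set g(ε) = (ε - (11/4))^2*f(ε) = -3*ε**2/13 + 10*ε/19 - 17/19.
Order-2 pole: residue = g'(a); g'(11/4) = -367/494, so the residue is -367/494.

Radius of convergence at 0: 11/4.
At 11/4: a pole of order 2; residue -367/494.


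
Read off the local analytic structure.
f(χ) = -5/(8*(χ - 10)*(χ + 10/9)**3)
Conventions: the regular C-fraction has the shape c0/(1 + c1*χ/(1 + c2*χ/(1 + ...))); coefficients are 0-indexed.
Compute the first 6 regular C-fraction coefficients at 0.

The regular C-fraction coefficients are [729/16000, 13/5, -54/65, 63/104, -39/280, 159/350].

Taylor coefficients (expand at 0): a_0 = 729/16000, a_1 = -9477/80000, a_2 = 16767/80000, a_3 = -497907/1600000, a_4 = 13353093/32000000, a_5 = -209303919/400000000.
c0 = a_0 = 729/16000. Peel one level at a time: if S = 1 + c*χ/S' with S'(0) = 1, then c is the χ-coefficient of S and S' = c*χ/(S - 1).
S_1 = c0/f = 1 + (13/5)*χ + (54/25)*χ^2 + ...; c1 = 13/5.
S_2 = c1*χ/(S_1 - 1) = 1 + (-54/65)*χ + (1701/3380)*χ^2 + ...; c2 = -54/65.
S_3 = c2*χ/(S_2 - 1) = 1 + (63/104)*χ + (27/320)*χ^2 + ...; c3 = 63/104.
S_4 = c3*χ/(S_3 - 1) = 1 + (-39/280)*χ + (6201/98000)*χ^2 + ...; c4 = -39/280.
S_5 = c4*χ/(S_4 - 1) = 1 + (159/350)*χ + ...; c5 = 159/350.


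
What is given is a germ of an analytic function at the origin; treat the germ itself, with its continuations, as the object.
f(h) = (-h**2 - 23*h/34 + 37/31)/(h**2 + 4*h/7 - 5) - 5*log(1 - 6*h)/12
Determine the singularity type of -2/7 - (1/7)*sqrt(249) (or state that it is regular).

The denominator factor h**2 + 4*h/7 - 5 vanishes at -2/7 - (1/7)*sqrt(249) and appears to the power 1; the numerator there equals -97519/25823 + (25/1666)*sqrt(249), nonzero, and no other factor vanishes.
The branch terms are analytic at this point.
Hence a pole whose order is the multiplicity, 1.

The point is a pole of order 1.


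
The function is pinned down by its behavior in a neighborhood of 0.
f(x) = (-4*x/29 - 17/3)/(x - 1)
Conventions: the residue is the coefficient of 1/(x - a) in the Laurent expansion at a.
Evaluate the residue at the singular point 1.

At the order-1 pole 1 set g(x) = (x - (1))*f(x) = -4*x/29 - 17/3.
Simple pole: residue = g(a) at a = 1, which is -505/87.

The residue is -505/87.


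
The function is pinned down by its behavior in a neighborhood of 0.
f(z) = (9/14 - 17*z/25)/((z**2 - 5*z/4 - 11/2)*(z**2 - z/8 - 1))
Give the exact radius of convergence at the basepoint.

The radius of convergence is -1/16 + (1/16)*sqrt(257).

Denominator factor (z**2 - z/8 - 1): discriminant 257/64, real irrational roots 1/16 + (1/16)*sqrt(257) and 1/16 - (1/16)*sqrt(257); poles of order 1, moduli 1/16 + (1/16)*sqrt(257) and -1/16 + (1/16)*sqrt(257).
Denominator factor (z**2 - 5*z/4 - 11/2): discriminant 377/16, real irrational roots 5/8 + (1/8)*sqrt(377) and 5/8 - (1/8)*sqrt(377); poles of order 1, moduli 5/8 + (1/8)*sqrt(377) and -5/8 + (1/8)*sqrt(377).
The radius of convergence is the smallest modulus among the singular points: -1/16 + (1/16)*sqrt(257).


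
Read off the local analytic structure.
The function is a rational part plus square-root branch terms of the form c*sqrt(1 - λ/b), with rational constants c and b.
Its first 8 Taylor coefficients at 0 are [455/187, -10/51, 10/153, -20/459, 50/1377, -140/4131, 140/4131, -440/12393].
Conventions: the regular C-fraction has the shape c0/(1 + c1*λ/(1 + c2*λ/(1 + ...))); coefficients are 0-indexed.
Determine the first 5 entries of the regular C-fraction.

The regular C-fraction coefficients are [455/187, 22/273, 23/91, 91/207, 47/207].

Taylor coefficients (read off): a_0 = 455/187, a_1 = -10/51, a_2 = 10/153, a_3 = -20/459, a_4 = 50/1377.
c0 = a_0 = 455/187. Peel one level at a time: if S = 1 + c*λ/S' with S'(0) = 1, then c is the λ-coefficient of S and S' = c*λ/(S - 1).
S_1 = c0/f = 1 + (22/273)*λ + (-506/24843)*λ^2 + ...; c1 = 22/273.
S_2 = c1*λ/(S_1 - 1) = 1 + (23/91)*λ + (-1/9)*λ^2 + ...; c2 = 23/91.
S_3 = c2*λ/(S_2 - 1) = 1 + (91/207)*λ + (-4277/42849)*λ^2 + ...; c3 = 91/207.
S_4 = c3*λ/(S_3 - 1) = 1 + (47/207)*λ + ...; c4 = 47/207.


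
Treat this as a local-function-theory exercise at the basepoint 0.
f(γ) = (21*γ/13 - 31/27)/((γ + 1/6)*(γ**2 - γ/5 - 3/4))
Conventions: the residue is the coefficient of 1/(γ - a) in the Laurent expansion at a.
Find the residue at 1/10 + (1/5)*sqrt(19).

The residue is -4975/4836 + (39245/137826)*sqrt(19).

The factor γ**2 - γ/5 - 3/4 splits as (γ - a)(γ - a') with a = 1/10 + (1/5)*sqrt(19), a' = 1/10 - (1/5)*sqrt(19). At the order-1 pole a set g(γ) = (γ - a)*f(γ) = [(21*γ/13 - 31/27)/(γ + 1/6)] / (γ - a').
Simple pole: residue = g(a) at a = 1/10 + (1/5)*sqrt(19), which is -4975/4836 + (39245/137826)*sqrt(19).


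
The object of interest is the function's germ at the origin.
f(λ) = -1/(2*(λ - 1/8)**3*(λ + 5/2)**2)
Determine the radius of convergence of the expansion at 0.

Denominator factor (λ - 1/8)^3: pole of order 3 at 1/8, modulus 1/8.
Denominator factor (λ + 5/2)^2: pole of order 2 at -5/2, modulus 5/2.
The radius of convergence is the smallest modulus among the singular points: 1/8.

The radius of convergence is 1/8.


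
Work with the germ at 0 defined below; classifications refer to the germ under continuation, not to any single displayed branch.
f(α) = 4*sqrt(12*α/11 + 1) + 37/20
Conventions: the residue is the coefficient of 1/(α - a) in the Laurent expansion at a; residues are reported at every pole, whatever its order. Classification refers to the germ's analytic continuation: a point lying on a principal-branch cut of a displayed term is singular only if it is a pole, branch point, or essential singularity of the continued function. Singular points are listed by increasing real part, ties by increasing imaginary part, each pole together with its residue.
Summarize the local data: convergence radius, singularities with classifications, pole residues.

Branch term (4)*sqrt(1 - α/(-11/12)): its argument vanishes at α = -11/12, a square-root branch point, modulus 11/12.
The radius of convergence is the smallest modulus among the singular points: 11/12.

Radius of convergence at 0: 11/12.
At -11/12: an algebraic (square-root) branch point.


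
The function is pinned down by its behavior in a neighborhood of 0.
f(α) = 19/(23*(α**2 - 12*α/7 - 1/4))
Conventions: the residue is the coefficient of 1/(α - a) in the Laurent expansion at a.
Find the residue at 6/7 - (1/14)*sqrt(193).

The factor α**2 - 12*α/7 - 1/4 splits as (α - a)(α - a') with a = 6/7 - (1/14)*sqrt(193), a' = 6/7 + (1/14)*sqrt(193). At the order-1 pole a set g(α) = (α - a)*f(α) = [19/23] / (α - a').
Simple pole: residue = g(a) at a = 6/7 - (1/14)*sqrt(193), which is -(133/4439)*sqrt(193).

The residue is -(133/4439)*sqrt(193).
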